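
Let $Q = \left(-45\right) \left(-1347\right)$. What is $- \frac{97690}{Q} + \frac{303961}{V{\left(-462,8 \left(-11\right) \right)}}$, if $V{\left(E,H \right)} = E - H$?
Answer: $- \frac{3692226415}{4534002} \approx -814.34$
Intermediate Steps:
$Q = 60615$
$- \frac{97690}{Q} + \frac{303961}{V{\left(-462,8 \left(-11\right) \right)}} = - \frac{97690}{60615} + \frac{303961}{-462 - 8 \left(-11\right)} = \left(-97690\right) \frac{1}{60615} + \frac{303961}{-462 - -88} = - \frac{19538}{12123} + \frac{303961}{-462 + 88} = - \frac{19538}{12123} + \frac{303961}{-374} = - \frac{19538}{12123} + 303961 \left(- \frac{1}{374}\right) = - \frac{19538}{12123} - \frac{303961}{374} = - \frac{3692226415}{4534002}$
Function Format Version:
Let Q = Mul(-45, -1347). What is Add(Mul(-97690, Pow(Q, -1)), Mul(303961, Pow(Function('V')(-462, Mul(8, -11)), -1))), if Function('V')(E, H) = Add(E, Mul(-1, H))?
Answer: Rational(-3692226415, 4534002) ≈ -814.34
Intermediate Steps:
Q = 60615
Add(Mul(-97690, Pow(Q, -1)), Mul(303961, Pow(Function('V')(-462, Mul(8, -11)), -1))) = Add(Mul(-97690, Pow(60615, -1)), Mul(303961, Pow(Add(-462, Mul(-1, Mul(8, -11))), -1))) = Add(Mul(-97690, Rational(1, 60615)), Mul(303961, Pow(Add(-462, Mul(-1, -88)), -1))) = Add(Rational(-19538, 12123), Mul(303961, Pow(Add(-462, 88), -1))) = Add(Rational(-19538, 12123), Mul(303961, Pow(-374, -1))) = Add(Rational(-19538, 12123), Mul(303961, Rational(-1, 374))) = Add(Rational(-19538, 12123), Rational(-303961, 374)) = Rational(-3692226415, 4534002)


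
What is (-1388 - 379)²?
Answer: 3122289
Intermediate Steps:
(-1388 - 379)² = (-1767)² = 3122289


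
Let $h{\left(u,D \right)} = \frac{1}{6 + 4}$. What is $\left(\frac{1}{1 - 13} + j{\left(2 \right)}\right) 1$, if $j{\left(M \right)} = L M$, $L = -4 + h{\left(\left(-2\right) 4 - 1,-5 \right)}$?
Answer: $- \frac{473}{60} \approx -7.8833$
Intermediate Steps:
$h{\left(u,D \right)} = \frac{1}{10}$
$L = - \frac{39}{10}$ ($L = -4 + \frac{1}{10} = - \frac{39}{10} \approx -3.9$)
$j{\left(M \right)} = - \frac{39 M}{10}$
$\left(\frac{1}{1 - 13} + j{\left(2 \right)}\right) 1 = \left(\frac{1}{1 - 13} - \frac{39}{5}\right) 1 = \left(\frac{1}{-12} - \frac{39}{5}\right) 1 = \left(- \frac{1}{12} - \frac{39}{5}\right) 1 = \left(- \frac{473}{60}\right) 1 = - \frac{473}{60}$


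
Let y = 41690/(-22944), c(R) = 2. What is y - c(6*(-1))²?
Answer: -66733/11472 ≈ -5.8170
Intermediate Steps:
y = -20845/11472 (y = 41690*(-1/22944) = -20845/11472 ≈ -1.8170)
y - c(6*(-1))² = -20845/11472 - 1*2² = -20845/11472 - 1*4 = -20845/11472 - 4 = -66733/11472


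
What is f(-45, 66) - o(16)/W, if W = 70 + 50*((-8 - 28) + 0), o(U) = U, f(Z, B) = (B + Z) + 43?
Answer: 55368/865 ≈ 64.009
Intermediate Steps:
f(Z, B) = 43 + B + Z
W = -1730 (W = 70 + 50*(-36 + 0) = 70 + 50*(-36) = 70 - 1800 = -1730)
f(-45, 66) - o(16)/W = (43 + 66 - 45) - 16/(-1730) = 64 - 16*(-1)/1730 = 64 - 1*(-8/865) = 64 + 8/865 = 55368/865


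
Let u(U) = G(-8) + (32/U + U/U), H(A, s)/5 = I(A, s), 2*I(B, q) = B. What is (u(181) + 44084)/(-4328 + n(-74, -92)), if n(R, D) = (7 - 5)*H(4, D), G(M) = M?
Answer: -2659323/259916 ≈ -10.231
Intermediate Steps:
I(B, q) = B/2
H(A, s) = 5*A/2 (H(A, s) = 5*(A/2) = 5*A/2)
u(U) = -7 + 32/U (u(U) = -8 + (32/U + U/U) = -8 + (32/U + 1) = -8 + (1 + 32/U) = -7 + 32/U)
n(R, D) = 20 (n(R, D) = (7 - 5)*((5/2)*4) = 2*10 = 20)
(u(181) + 44084)/(-4328 + n(-74, -92)) = ((-7 + 32/181) + 44084)/(-4328 + 20) = ((-7 + 32*(1/181)) + 44084)/(-4308) = ((-7 + 32/181) + 44084)*(-1/4308) = (-1235/181 + 44084)*(-1/4308) = (7977969/181)*(-1/4308) = -2659323/259916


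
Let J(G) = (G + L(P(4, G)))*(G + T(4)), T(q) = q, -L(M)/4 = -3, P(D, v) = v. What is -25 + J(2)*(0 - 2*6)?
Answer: -1033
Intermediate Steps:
L(M) = 12 (L(M) = -4*(-3) = 12)
J(G) = (4 + G)*(12 + G) (J(G) = (G + 12)*(G + 4) = (12 + G)*(4 + G) = (4 + G)*(12 + G))
-25 + J(2)*(0 - 2*6) = -25 + (48 + 2**2 + 16*2)*(0 - 2*6) = -25 + (48 + 4 + 32)*(0 - 12) = -25 + 84*(-12) = -25 - 1008 = -1033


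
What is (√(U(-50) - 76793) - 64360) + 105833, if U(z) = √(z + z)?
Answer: 41473 + √(-76793 + 10*I) ≈ 41473.0 + 277.12*I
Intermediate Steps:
U(z) = √2*√z (U(z) = √(2*z) = √2*√z)
(√(U(-50) - 76793) - 64360) + 105833 = (√(√2*√(-50) - 76793) - 64360) + 105833 = (√(√2*(5*I*√2) - 76793) - 64360) + 105833 = (√(10*I - 76793) - 64360) + 105833 = (√(-76793 + 10*I) - 64360) + 105833 = (-64360 + √(-76793 + 10*I)) + 105833 = 41473 + √(-76793 + 10*I)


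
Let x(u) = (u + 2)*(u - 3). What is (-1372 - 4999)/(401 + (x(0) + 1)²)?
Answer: -6371/426 ≈ -14.955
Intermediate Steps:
x(u) = (-3 + u)*(2 + u) (x(u) = (2 + u)*(-3 + u) = (-3 + u)*(2 + u))
(-1372 - 4999)/(401 + (x(0) + 1)²) = (-1372 - 4999)/(401 + ((-6 + 0² - 1*0) + 1)²) = -6371/(401 + ((-6 + 0 + 0) + 1)²) = -6371/(401 + (-6 + 1)²) = -6371/(401 + (-5)²) = -6371/(401 + 25) = -6371/426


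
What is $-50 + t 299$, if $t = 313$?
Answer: $93537$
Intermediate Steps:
$-50 + t 299 = -50 + 313 \cdot 299 = -50 + 93587 = 93537$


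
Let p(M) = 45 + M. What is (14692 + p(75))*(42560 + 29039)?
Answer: 1060524388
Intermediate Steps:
(14692 + p(75))*(42560 + 29039) = (14692 + (45 + 75))*(42560 + 29039) = (14692 + 120)*71599 = 14812*71599 = 1060524388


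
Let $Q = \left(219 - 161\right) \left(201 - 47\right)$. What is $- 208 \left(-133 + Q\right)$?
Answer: $-1830192$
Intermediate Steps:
$Q = 8932$ ($Q = \left(219 - 161\right) 154 = 58 \cdot 154 = 8932$)
$- 208 \left(-133 + Q\right) = - 208 \left(-133 + 8932\right) = \left(-208\right) 8799 = -1830192$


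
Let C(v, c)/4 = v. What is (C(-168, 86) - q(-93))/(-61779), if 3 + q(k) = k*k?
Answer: 3106/20593 ≈ 0.15083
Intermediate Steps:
C(v, c) = 4*v
q(k) = -3 + k² (q(k) = -3 + k*k = -3 + k²)
(C(-168, 86) - q(-93))/(-61779) = (4*(-168) - (-3 + (-93)²))/(-61779) = (-672 - (-3 + 8649))*(-1/61779) = (-672 - 1*8646)*(-1/61779) = (-672 - 8646)*(-1/61779) = -9318*(-1/61779) = 3106/20593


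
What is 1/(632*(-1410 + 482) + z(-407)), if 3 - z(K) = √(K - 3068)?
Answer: I/(-586493*I + 5*√139) ≈ -1.705e-6 + 1.7138e-10*I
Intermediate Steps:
z(K) = 3 - √(-3068 + K) (z(K) = 3 - √(K - 3068) = 3 - √(-3068 + K))
1/(632*(-1410 + 482) + z(-407)) = 1/(632*(-1410 + 482) + (3 - √(-3068 - 407))) = 1/(632*(-928) + (3 - √(-3475))) = 1/(-586496 + (3 - 5*I*√139)) = 1/(-586493 - 5*I*√139)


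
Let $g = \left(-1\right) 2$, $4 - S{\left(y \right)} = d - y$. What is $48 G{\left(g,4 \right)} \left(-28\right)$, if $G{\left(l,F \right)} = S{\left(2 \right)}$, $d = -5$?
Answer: $-14784$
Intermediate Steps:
$S{\left(y \right)} = 9 + y$ ($S{\left(y \right)} = 4 - \left(-5 - y\right) = 4 + \left(5 + y\right) = 9 + y$)
$g = -2$
$G{\left(l,F \right)} = 11$ ($G{\left(l,F \right)} = 9 + 2 = 11$)
$48 G{\left(g,4 \right)} \left(-28\right) = 48 \cdot 11 \left(-28\right) = 528 \left(-28\right) = -14784$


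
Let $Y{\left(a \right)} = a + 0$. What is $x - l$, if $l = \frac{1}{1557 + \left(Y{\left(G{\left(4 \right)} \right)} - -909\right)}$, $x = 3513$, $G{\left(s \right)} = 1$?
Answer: $\frac{8666570}{2467} \approx 3513.0$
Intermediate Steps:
$Y{\left(a \right)} = a$
$l = \frac{1}{2467}$ ($l = \frac{1}{1557 + \left(1 - -909\right)} = \frac{1}{1557 + \left(1 + 909\right)} = \frac{1}{1557 + 910} = \frac{1}{2467} \approx 0.00040535$)
$x - l = 3513 - \frac{1}{2467} = \frac{8666570}{2467}$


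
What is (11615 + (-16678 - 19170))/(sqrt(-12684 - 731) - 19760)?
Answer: 8706256/7099473 + 2203*I*sqrt(13415)/35497365 ≈ 1.2263 + 0.0071881*I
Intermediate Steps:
(11615 + (-16678 - 19170))/(sqrt(-12684 - 731) - 19760) = (11615 - 35848)/(sqrt(-13415) - 19760) = -24233/(I*sqrt(13415) - 19760) = -24233/(-19760 + I*sqrt(13415))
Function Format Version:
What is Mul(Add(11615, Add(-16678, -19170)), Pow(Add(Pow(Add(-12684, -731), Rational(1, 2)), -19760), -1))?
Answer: Add(Rational(8706256, 7099473), Mul(Rational(2203, 35497365), I, Pow(13415, Rational(1, 2)))) ≈ Add(1.2263, Mul(0.0071881, I))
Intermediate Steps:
Mul(Add(11615, Add(-16678, -19170)), Pow(Add(Pow(Add(-12684, -731), Rational(1, 2)), -19760), -1)) = Mul(Add(11615, -35848), Pow(Add(Pow(-13415, Rational(1, 2)), -19760), -1)) = Mul(-24233, Pow(Add(Mul(I, Pow(13415, Rational(1, 2))), -19760), -1)) = Mul(-24233, Pow(Add(-19760, Mul(I, Pow(13415, Rational(1, 2)))), -1))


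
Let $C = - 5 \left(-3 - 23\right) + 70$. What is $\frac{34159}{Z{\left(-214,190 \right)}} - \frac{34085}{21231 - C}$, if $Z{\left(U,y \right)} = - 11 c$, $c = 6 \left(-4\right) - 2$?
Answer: $\frac{708649619}{6014866} \approx 117.82$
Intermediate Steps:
$c = -26$ ($c = -24 - 2 = -26$)
$C = 200$ ($C = - 5 \left(-3 - 23\right) + 70 = \left(-5\right) \left(-26\right) + 70 = 130 + 70 = 200$)
$Z{\left(U,y \right)} = 286$ ($Z{\left(U,y \right)} = \left(-11\right) \left(-26\right) = 286$)
$\frac{34159}{Z{\left(-214,190 \right)}} - \frac{34085}{21231 - C} = \frac{34159}{286} - \frac{34085}{21231 - 200} = 34159 \cdot \frac{1}{286} - \frac{34085}{21231 - 200} = \frac{34159}{286} - \frac{34085}{21031} = \frac{708649619}{6014866}$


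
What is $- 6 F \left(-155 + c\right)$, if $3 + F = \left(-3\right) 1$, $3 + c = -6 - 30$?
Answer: $-6984$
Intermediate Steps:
$c = -39$ ($c = -3 - 36 = -39$)
$F = -6$ ($F = -3 - 3 = -6$)
$- 6 F \left(-155 + c\right) = \left(-6\right) \left(-6\right) \left(-155 - 39\right) = 36 \left(-194\right) = -6984$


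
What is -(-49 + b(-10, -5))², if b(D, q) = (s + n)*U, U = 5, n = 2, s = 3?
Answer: -576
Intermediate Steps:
b(D, q) = 25 (b(D, q) = (3 + 2)*5 = 5*5 = 25)
-(-49 + b(-10, -5))² = -(-49 + 25)² = -1*(-24)² = -1*576 = -576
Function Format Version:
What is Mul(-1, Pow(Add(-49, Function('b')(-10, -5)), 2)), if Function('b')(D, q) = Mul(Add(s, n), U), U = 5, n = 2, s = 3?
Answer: -576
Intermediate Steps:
Function('b')(D, q) = 25 (Function('b')(D, q) = Mul(Add(3, 2), 5) = Mul(5, 5) = 25)
Mul(-1, Pow(Add(-49, Function('b')(-10, -5)), 2)) = Mul(-1, Pow(Add(-49, 25), 2)) = Mul(-1, Pow(-24, 2)) = Mul(-1, 576) = -576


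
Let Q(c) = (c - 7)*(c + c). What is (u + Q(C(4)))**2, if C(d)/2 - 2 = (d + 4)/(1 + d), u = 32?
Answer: 760384/625 ≈ 1216.6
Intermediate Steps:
C(d) = 4 + 2*(4 + d)/(1 + d) (C(d) = 4 + 2*((d + 4)/(1 + d)) = 4 + 2*((4 + d)/(1 + d)) = 4 + 2*(4 + d)/(1 + d))
Q(c) = 2*c*(-7 + c) (Q(c) = (-7 + c)*(2*c) = 2*c*(-7 + c))
(u + Q(C(4)))**2 = (32 + 2*(6*(2 + 4)/(1 + 4))*(-7 + 6*(2 + 4)/(1 + 4)))**2 = (32 + 2*(6*6/5)*(-7 + 6*6/5))**2 = (32 + 2*(6*(1/5)*6)*(-7 + 6*(1/5)*6))**2 = (32 + 2*(36/5)*(-7 + 36/5))**2 = (32 + 2*(36/5)*(1/5))**2 = (32 + 72/25)**2 = (872/25)**2 = 760384/625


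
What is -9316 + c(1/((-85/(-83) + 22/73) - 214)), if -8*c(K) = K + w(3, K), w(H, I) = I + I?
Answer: -96036389983/10308760 ≈ -9316.0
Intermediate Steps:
w(H, I) = 2*I
c(K) = -3*K/8 (c(K) = -(K + 2*K)/8 = -3*K/8)
-9316 + c(1/((-85/(-83) + 22/73) - 214)) = -9316 - 3/(8*((-85/(-83) + 22/73) - 214)) = -9316 - 3/(8*((-85*(-1/83) + 22*(1/73)) - 214)) = -9316 - 3/(8*((85/83 + 22/73) - 214)) = -9316 - 3/(8*(8031/6059 - 214)) = -9316 - 3/(8*(-1288595/6059)) = -9316 - 3/8*(-6059/1288595) = -9316 + 18177/10308760 = -96036389983/10308760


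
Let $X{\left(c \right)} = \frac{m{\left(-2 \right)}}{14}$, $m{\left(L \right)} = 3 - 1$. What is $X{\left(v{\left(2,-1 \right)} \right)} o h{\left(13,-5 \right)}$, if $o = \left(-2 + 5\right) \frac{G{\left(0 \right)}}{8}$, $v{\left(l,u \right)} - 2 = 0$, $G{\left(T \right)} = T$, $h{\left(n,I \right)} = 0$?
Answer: $0$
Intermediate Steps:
$v{\left(l,u \right)} = 2$ ($v{\left(l,u \right)} = 2 + 0 = 2$)
$m{\left(L \right)} = 2$ ($m{\left(L \right)} = 3 - 1 = 2$)
$o = 0$ ($o = \left(-2 + 5\right) \frac{0}{8} = 3 \cdot 0 \cdot \frac{1}{8} = 3 \cdot 0 = 0$)
$X{\left(c \right)} = \frac{1}{7}$ ($X{\left(c \right)} = \frac{2}{14} = 2 \cdot \frac{1}{14} = \frac{1}{7}$)
$X{\left(v{\left(2,-1 \right)} \right)} o h{\left(13,-5 \right)} = \frac{1}{7} \cdot 0 \cdot 0 = 0 \cdot 0 = 0$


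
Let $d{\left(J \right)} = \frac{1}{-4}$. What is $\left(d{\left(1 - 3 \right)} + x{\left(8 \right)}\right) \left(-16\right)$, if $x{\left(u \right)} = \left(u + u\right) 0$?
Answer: $4$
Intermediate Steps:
$x{\left(u \right)} = 0$ ($x{\left(u \right)} = 2 u 0 = 0$)
$d{\left(J \right)} = - \frac{1}{4}$
$\left(d{\left(1 - 3 \right)} + x{\left(8 \right)}\right) \left(-16\right) = \left(- \frac{1}{4} + 0\right) \left(-16\right) = \left(- \frac{1}{4}\right) \left(-16\right) = 4$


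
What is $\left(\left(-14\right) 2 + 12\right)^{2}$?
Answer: $256$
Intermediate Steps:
$\left(\left(-14\right) 2 + 12\right)^{2} = \left(-28 + 12\right)^{2} = \left(-16\right)^{2} = 256$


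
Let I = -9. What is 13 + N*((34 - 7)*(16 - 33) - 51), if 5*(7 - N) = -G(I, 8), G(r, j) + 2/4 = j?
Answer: -4322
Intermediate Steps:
G(r, j) = -½ + j
N = 17/2 (N = 7 - (-1)*(-½ + 8)/5 = 7 - (-1)*15/(5*2) = 7 - ⅕*(-15/2) = 7 + 3/2 = 17/2 ≈ 8.5000)
13 + N*((34 - 7)*(16 - 33) - 51) = 13 + 17*((34 - 7)*(16 - 33) - 51)/2 = 13 + 17*(27*(-17) - 51)/2 = 13 + 17*(-459 - 51)/2 = 13 + (17/2)*(-510) = 13 - 4335 = -4322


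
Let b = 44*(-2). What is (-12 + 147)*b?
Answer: -11880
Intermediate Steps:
b = -88
(-12 + 147)*b = (-12 + 147)*(-88) = 135*(-88) = -11880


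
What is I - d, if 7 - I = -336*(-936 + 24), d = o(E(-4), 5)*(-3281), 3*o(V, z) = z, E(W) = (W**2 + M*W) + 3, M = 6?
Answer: -902870/3 ≈ -3.0096e+5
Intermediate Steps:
E(W) = 3 + W**2 + 6*W (E(W) = (W**2 + 6*W) + 3 = 3 + W**2 + 6*W)
o(V, z) = z/3
d = -16405/3 (d = ((1/3)*5)*(-3281) = (5/3)*(-3281) = -16405/3 ≈ -5468.3)
I = -306425 (I = 7 - (-336)*(-936 + 24) = 7 - (-336)*(-912) = 7 - 1*306432 = 7 - 306432 = -306425)
I - d = -306425 - 1*(-16405/3) = -306425 + 16405/3 = -902870/3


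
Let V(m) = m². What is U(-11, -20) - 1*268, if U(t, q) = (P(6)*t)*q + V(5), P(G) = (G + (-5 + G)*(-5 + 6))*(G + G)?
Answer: 18237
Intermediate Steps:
P(G) = 2*G*(-5 + 2*G) (P(G) = (G + (-5 + G)*1)*(2*G) = (G + (-5 + G))*(2*G) = (-5 + 2*G)*(2*G) = 2*G*(-5 + 2*G))
U(t, q) = 25 + 84*q*t (U(t, q) = ((2*6*(-5 + 2*6))*t)*q + 5² = ((2*6*(-5 + 12))*t)*q + 25 = ((2*6*7)*t)*q + 25 = (84*t)*q + 25 = 84*q*t + 25 = 25 + 84*q*t)
U(-11, -20) - 1*268 = (25 + 84*(-20)*(-11)) - 1*268 = (25 + 18480) - 268 = 18505 - 268 = 18237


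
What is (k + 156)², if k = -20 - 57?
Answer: 6241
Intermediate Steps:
k = -77
(k + 156)² = (-77 + 156)² = 79² = 6241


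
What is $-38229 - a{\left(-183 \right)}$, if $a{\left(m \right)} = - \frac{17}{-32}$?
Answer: $- \frac{1223345}{32} \approx -38230.0$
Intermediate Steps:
$a{\left(m \right)} = \frac{17}{32}$ ($a{\left(m \right)} = \left(-17\right) \left(- \frac{1}{32}\right) = \frac{17}{32}$)
$-38229 - a{\left(-183 \right)} = -38229 - \frac{17}{32} = - \frac{1223345}{32}$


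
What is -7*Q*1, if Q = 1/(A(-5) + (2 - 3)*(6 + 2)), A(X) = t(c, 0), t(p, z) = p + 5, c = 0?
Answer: 7/3 ≈ 2.3333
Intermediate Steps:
t(p, z) = 5 + p
A(X) = 5 (A(X) = 5 + 0 = 5)
Q = -⅓ (Q = 1/(5 + (2 - 3)*(6 + 2)) = 1/(5 - 1*8) = 1/(5 - 8) = 1/(-3) = -⅓ ≈ -0.33333)
-7*Q*1 = -7*(-⅓)*1 = (7/3)*1 = 7/3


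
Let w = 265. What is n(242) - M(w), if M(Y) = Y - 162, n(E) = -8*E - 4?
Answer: -2043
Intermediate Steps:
n(E) = -4 - 8*E
M(Y) = -162 + Y
n(242) - M(w) = (-4 - 8*242) - (-162 + 265) = (-4 - 1936) - 1*103 = -1940 - 103 = -2043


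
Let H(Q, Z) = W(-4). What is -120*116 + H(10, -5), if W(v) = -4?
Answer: -13924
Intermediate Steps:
H(Q, Z) = -4
-120*116 + H(10, -5) = -120*116 - 4 = -13920 - 4 = -13924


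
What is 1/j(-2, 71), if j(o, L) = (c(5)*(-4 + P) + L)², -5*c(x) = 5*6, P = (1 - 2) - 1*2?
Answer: 1/12769 ≈ 7.8315e-5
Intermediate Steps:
P = -3 (P = -1 - 2 = -3)
c(x) = -6
j(o, L) = (42 + L)² (j(o, L) = (-6*(-4 - 3) + L)² = (-6*(-7) + L)² = (42 + L)²)
1/j(-2, 71) = 1/((42 + 71)²) = 1/(113²) = 1/12769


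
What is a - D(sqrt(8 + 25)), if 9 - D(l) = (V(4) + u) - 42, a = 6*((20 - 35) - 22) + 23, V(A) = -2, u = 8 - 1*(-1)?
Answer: -243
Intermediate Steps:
u = 9 (u = 8 + 1 = 9)
a = -199 (a = 6*(-15 - 22) + 23 = 6*(-37) + 23 = -222 + 23 = -199)
D(l) = 44 (D(l) = 9 - ((-2 + 9) - 42) = 9 - (7 - 42) = 9 - 1*(-35) = 9 + 35 = 44)
a - D(sqrt(8 + 25)) = -199 - 1*44 = -199 - 44 = -243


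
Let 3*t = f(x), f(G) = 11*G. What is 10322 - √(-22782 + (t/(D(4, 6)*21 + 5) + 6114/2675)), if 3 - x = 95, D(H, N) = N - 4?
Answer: 10322 - 2*I*√32416855582803/75435 ≈ 10322.0 - 150.95*I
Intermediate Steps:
D(H, N) = -4 + N
x = -92 (x = 3 - 1*95 = 3 - 95 = -92)
t = -1012/3 (t = (11*(-92))/3 = (⅓)*(-1012) = -1012/3 ≈ -337.33)
10322 - √(-22782 + (t/(D(4, 6)*21 + 5) + 6114/2675)) = 10322 - √(-22782 + (-1012/(3*((-4 + 6)*21 + 5)) + 6114/2675)) = 10322 - √(-22782 + (-1012/(3*(2*21 + 5)) + 6114*(1/2675))) = 10322 - √(-22782 + (-1012/(3*(42 + 5)) + 6114/2675)) = 10322 - √(-22782 + (-1012/3/47 + 6114/2675)) = 10322 - √(-22782 + (-1012/3*1/47 + 6114/2675)) = 10322 - √(-22782 + (-1012/141 + 6114/2675)) = 10322 - √(-22782 - 1845026/377175) = 10322 - √(-8594645876/377175) = 10322 - 2*I*√32416855582803/75435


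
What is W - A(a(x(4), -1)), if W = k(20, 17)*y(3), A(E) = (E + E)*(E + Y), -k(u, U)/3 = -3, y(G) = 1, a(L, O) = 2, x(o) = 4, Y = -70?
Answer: 281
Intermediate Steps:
k(u, U) = 9 (k(u, U) = -3*(-3) = 9)
A(E) = 2*E*(-70 + E) (A(E) = (E + E)*(E - 70) = (2*E)*(-70 + E) = 2*E*(-70 + E))
W = 9 (W = 9*1 = 9)
W - A(a(x(4), -1)) = 9 - 2*2*(-70 + 2) = 9 - 2*2*(-68) = 9 - 1*(-272) = 9 + 272 = 281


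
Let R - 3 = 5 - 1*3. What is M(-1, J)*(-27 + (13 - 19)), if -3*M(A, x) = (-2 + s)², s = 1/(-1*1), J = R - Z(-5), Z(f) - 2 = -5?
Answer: 99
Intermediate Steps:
Z(f) = -3 (Z(f) = 2 - 5 = -3)
R = 5 (R = 3 + (5 - 1*3) = 3 + (5 - 3) = 3 + 2 = 5)
J = 8 (J = 5 - 1*(-3) = 5 + 3 = 8)
s = -1 (s = 1/(-1) = -1)
M(A, x) = -3 (M(A, x) = -(-2 - 1)²/3 = -⅓*(-3)² = -⅓*9 = -3)
M(-1, J)*(-27 + (13 - 19)) = -3*(-27 + (13 - 19)) = -3*(-27 - 6) = -3*(-33) = 99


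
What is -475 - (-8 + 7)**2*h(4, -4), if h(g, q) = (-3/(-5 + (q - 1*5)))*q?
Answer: -3319/7 ≈ -474.14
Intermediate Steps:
h(g, q) = -3*q/(-10 + q) (h(g, q) = (-3/(-5 + (q - 5)))*q = (-3/(-5 + (-5 + q)))*q = (-3/(-10 + q))*q = -3*q/(-10 + q))
-475 - (-8 + 7)**2*h(4, -4) = -475 - (-8 + 7)**2*(-3*(-4)/(-10 - 4)) = -475 - (-1)**2*(-3*(-4)/(-14)) = -475 - (-3*(-4)*(-1/14)) = -475 - (-6)/7 = -475 - 1*(-6/7) = -475 + 6/7 = -3319/7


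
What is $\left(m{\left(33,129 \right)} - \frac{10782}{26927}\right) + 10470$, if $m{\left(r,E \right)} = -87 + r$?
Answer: $\frac{280460850}{26927} \approx 10416.0$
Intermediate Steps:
$\left(m{\left(33,129 \right)} - \frac{10782}{26927}\right) + 10470 = \left(\left(-87 + 33\right) - \frac{10782}{26927}\right) + 10470 = \left(-54 - \frac{10782}{26927}\right) + 10470 = - \frac{1464840}{26927} + 10470 = \frac{280460850}{26927}$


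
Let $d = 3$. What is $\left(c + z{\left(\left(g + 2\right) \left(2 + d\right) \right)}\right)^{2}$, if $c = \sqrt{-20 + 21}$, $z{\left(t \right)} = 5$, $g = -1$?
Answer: $36$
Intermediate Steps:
$c = 1$ ($c = \sqrt{1} = 1$)
$\left(c + z{\left(\left(g + 2\right) \left(2 + d\right) \right)}\right)^{2} = \left(1 + 5\right)^{2} = 6^{2} = 36$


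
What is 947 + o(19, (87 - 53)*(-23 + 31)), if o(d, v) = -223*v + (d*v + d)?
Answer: -54522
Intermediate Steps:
o(d, v) = d - 223*v + d*v (o(d, v) = -223*v + (d + d*v) = d - 223*v + d*v)
947 + o(19, (87 - 53)*(-23 + 31)) = 947 + (19 - 223*(87 - 53)*(-23 + 31) + 19*((87 - 53)*(-23 + 31))) = 947 + (19 - 7582*8 + 19*(34*8)) = 947 + (19 - 223*272 + 19*272) = 947 + (19 - 60656 + 5168) = 947 - 55469 = -54522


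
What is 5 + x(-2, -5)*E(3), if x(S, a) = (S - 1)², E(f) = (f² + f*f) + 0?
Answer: 167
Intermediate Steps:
E(f) = 2*f² (E(f) = (f² + f²) + 0 = 2*f² + 0 = 2*f²)
x(S, a) = (-1 + S)²
5 + x(-2, -5)*E(3) = 5 + (-1 - 2)²*(2*3²) = 5 + (-3)²*(2*9) = 5 + 9*18 = 5 + 162 = 167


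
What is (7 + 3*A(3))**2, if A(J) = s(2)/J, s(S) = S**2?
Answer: 121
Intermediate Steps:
A(J) = 4/J (A(J) = 2**2/J = 4/J)
(7 + 3*A(3))**2 = (7 + 3*(4/3))**2 = (7 + 4)**2 = 11**2 = 121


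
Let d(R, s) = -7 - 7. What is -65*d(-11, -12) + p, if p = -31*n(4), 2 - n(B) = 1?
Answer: 879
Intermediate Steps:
n(B) = 1 (n(B) = 2 - 1*1 = 2 - 1 = 1)
d(R, s) = -14
p = -31 (p = -31*1 = -31)
-65*d(-11, -12) + p = -65*(-14) - 31 = 910 - 31 = 879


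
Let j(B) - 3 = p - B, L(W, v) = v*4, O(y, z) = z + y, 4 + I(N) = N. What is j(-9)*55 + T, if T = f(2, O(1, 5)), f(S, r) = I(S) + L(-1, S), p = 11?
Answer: 1271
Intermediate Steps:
I(N) = -4 + N
O(y, z) = y + z
L(W, v) = 4*v
f(S, r) = -4 + 5*S (f(S, r) = (-4 + S) + 4*S = -4 + 5*S)
j(B) = 14 - B (j(B) = 3 + (11 - B) = 14 - B)
T = 6 (T = -4 + 5*2 = -4 + 10 = 6)
j(-9)*55 + T = (14 - 1*(-9))*55 + 6 = (14 + 9)*55 + 6 = 23*55 + 6 = 1265 + 6 = 1271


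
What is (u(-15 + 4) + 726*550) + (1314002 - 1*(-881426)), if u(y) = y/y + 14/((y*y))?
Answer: 313962223/121 ≈ 2.5947e+6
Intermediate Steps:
u(y) = 1 + 14/y² (u(y) = 1 + 14/(y²) = 1 + 14/y²)
(u(-15 + 4) + 726*550) + (1314002 - 1*(-881426)) = ((1 + 14/(-15 + 4)²) + 726*550) + (1314002 - 1*(-881426)) = ((1 + 14/(-11)²) + 399300) + (1314002 + 881426) = ((1 + 14*(1/121)) + 399300) + 2195428 = ((1 + 14/121) + 399300) + 2195428 = (135/121 + 399300) + 2195428 = 48315435/121 + 2195428 = 313962223/121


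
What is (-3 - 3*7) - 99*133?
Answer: -13191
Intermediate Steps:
(-3 - 3*7) - 99*133 = (-3 - 21) - 13167 = -24 - 13167 = -13191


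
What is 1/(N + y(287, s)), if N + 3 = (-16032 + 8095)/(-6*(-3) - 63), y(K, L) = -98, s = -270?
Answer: 45/3392 ≈ 0.013267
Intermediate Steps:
N = 7802/45 (N = -3 + (-16032 + 8095)/(-6*(-3) - 63) = -3 - 7937/(18 - 63) = -3 - 7937/(-45) = -3 - 7937*(-1/45) = -3 + 7937/45 = 7802/45 ≈ 173.38)
1/(N + y(287, s)) = 1/(7802/45 - 98) = 1/(3392/45) = 45/3392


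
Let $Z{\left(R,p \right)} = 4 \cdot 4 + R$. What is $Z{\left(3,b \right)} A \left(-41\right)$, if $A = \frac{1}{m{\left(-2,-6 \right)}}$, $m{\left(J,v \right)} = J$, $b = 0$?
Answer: $\frac{779}{2} \approx 389.5$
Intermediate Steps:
$Z{\left(R,p \right)} = 16 + R$
$A = - \frac{1}{2}$ ($A = \frac{1}{-2} = - \frac{1}{2} \approx -0.5$)
$Z{\left(3,b \right)} A \left(-41\right) = \left(16 + 3\right) \left(- \frac{1}{2}\right) \left(-41\right) = 19 \left(- \frac{1}{2}\right) \left(-41\right) = \left(- \frac{19}{2}\right) \left(-41\right) = \frac{779}{2}$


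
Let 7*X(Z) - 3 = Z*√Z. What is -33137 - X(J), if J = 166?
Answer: -231962/7 - 166*√166/7 ≈ -33443.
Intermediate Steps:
X(Z) = 3/7 + Z^(3/2)/7 (X(Z) = 3/7 + (Z*√Z)/7 = 3/7 + Z^(3/2)/7)
-33137 - X(J) = -33137 - (3/7 + 166^(3/2)/7) = -33137 - (3/7 + (166*√166)/7) = -33137 - (3/7 + 166*√166/7) = -33137 + (-3/7 - 166*√166/7) = -231962/7 - 166*√166/7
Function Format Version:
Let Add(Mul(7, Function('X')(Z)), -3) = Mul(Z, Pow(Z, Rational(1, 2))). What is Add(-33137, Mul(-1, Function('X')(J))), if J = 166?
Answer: Add(Rational(-231962, 7), Mul(Rational(-166, 7), Pow(166, Rational(1, 2)))) ≈ -33443.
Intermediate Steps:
Function('X')(Z) = Add(Rational(3, 7), Mul(Rational(1, 7), Pow(Z, Rational(3, 2)))) (Function('X')(Z) = Add(Rational(3, 7), Mul(Rational(1, 7), Mul(Z, Pow(Z, Rational(1, 2))))) = Add(Rational(3, 7), Mul(Rational(1, 7), Pow(Z, Rational(3, 2)))))
Add(-33137, Mul(-1, Function('X')(J))) = Add(-33137, Mul(-1, Add(Rational(3, 7), Mul(Rational(1, 7), Pow(166, Rational(3, 2)))))) = Add(-33137, Mul(-1, Add(Rational(3, 7), Mul(Rational(1, 7), Mul(166, Pow(166, Rational(1, 2))))))) = Add(-33137, Mul(-1, Add(Rational(3, 7), Mul(Rational(166, 7), Pow(166, Rational(1, 2)))))) = Add(-33137, Add(Rational(-3, 7), Mul(Rational(-166, 7), Pow(166, Rational(1, 2))))) = Add(Rational(-231962, 7), Mul(Rational(-166, 7), Pow(166, Rational(1, 2))))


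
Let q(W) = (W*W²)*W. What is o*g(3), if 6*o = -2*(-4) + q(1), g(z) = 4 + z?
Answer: 21/2 ≈ 10.500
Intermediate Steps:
q(W) = W⁴ (q(W) = W³*W = W⁴)
o = 3/2 (o = (-2*(-4) + 1⁴)/6 = (8 + 1)/6 = (⅙)*9 = 3/2 ≈ 1.5000)
o*g(3) = 3*(4 + 3)/2 = (3/2)*7 = 21/2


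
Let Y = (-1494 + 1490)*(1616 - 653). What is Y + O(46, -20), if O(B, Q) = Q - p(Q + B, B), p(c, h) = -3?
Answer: -3869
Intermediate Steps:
O(B, Q) = 3 + Q (O(B, Q) = Q - 1*(-3) = Q + 3 = 3 + Q)
Y = -3852 (Y = -4*963 = -3852)
Y + O(46, -20) = -3852 + (3 - 20) = -3852 - 17 = -3869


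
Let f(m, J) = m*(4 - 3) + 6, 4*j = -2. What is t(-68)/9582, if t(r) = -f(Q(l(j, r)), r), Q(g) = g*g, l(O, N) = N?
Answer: -2315/4791 ≈ -0.48320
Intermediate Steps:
j = -½ (j = (¼)*(-2) = -½ ≈ -0.50000)
Q(g) = g²
f(m, J) = 6 + m (f(m, J) = m*1 + 6 = m + 6 = 6 + m)
t(r) = -6 - r² (t(r) = -(6 + r²) = -6 - r²)
t(-68)/9582 = (-6 - 1*(-68)²)/9582 = (-6 - 1*4624)*(1/9582) = (-6 - 4624)*(1/9582) = -4630*1/9582 = -2315/4791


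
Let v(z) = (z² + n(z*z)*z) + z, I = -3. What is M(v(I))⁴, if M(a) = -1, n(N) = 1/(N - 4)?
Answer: 1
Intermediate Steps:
n(N) = 1/(-4 + N)
v(z) = z + z² + z/(-4 + z²) (v(z) = (z² + z/(-4 + z*z)) + z = (z² + z/(-4 + z²)) + z = z + z² + z/(-4 + z²))
M(v(I))⁴ = (-1)⁴ = 1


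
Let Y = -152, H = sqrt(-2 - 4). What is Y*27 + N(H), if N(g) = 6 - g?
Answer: -4098 - I*sqrt(6) ≈ -4098.0 - 2.4495*I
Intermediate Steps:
H = I*sqrt(6) (H = sqrt(-6) = I*sqrt(6) ≈ 2.4495*I)
Y*27 + N(H) = -152*27 + (6 - I*sqrt(6)) = -4104 + (6 - I*sqrt(6)) = -4098 - I*sqrt(6)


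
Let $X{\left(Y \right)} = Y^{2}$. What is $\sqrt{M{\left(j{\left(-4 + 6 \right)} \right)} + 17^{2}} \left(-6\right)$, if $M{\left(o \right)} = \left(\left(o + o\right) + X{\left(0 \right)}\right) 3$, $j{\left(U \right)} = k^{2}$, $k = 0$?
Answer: $-102$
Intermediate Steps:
$j{\left(U \right)} = 0$ ($j{\left(U \right)} = 0^{2} = 0$)
$M{\left(o \right)} = 6 o$ ($M{\left(o \right)} = \left(\left(o + o\right) + 0^{2}\right) 3 = \left(2 o + 0\right) 3 = 2 o 3 = 6 o$)
$\sqrt{M{\left(j{\left(-4 + 6 \right)} \right)} + 17^{2}} \left(-6\right) = \sqrt{6 \cdot 0 + 17^{2}} \left(-6\right) = \sqrt{0 + 289} \left(-6\right) = \sqrt{289} \left(-6\right) = 17 \left(-6\right) = -102$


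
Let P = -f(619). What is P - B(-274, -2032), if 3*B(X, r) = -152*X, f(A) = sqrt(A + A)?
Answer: -41648/3 - sqrt(1238) ≈ -13918.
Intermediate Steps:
f(A) = sqrt(2)*sqrt(A) (f(A) = sqrt(2*A) = sqrt(2)*sqrt(A))
B(X, r) = -152*X/3 (B(X, r) = (-152*X)/3 = -152*X/3)
P = -sqrt(1238) (P = -sqrt(2)*sqrt(619) = -sqrt(1238) ≈ -35.185)
P - B(-274, -2032) = -sqrt(1238) - (-152)*(-274)/3 = -sqrt(1238) - 1*41648/3 = -sqrt(1238) - 41648/3 = -41648/3 - sqrt(1238)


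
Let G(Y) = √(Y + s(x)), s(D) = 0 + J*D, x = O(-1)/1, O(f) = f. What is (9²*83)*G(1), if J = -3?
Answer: 13446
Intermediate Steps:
x = -1 (x = -1/1 = -1*1 = -1)
s(D) = -3*D (s(D) = 0 - 3*D = -3*D)
G(Y) = √(3 + Y) (G(Y) = √(Y - 3*(-1)) = √(Y + 3) = √(3 + Y))
(9²*83)*G(1) = (9²*83)*√(3 + 1) = (81*83)*√4 = 6723*2 = 13446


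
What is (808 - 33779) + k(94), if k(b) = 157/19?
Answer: -626292/19 ≈ -32963.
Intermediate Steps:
k(b) = 157/19 (k(b) = 157*(1/19) = 157/19)
(808 - 33779) + k(94) = (808 - 33779) + 157/19 = -32971 + 157/19 = -626292/19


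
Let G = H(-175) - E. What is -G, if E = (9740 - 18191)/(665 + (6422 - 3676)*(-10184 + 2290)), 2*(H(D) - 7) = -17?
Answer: 65045679/43352518 ≈ 1.5004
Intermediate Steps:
H(D) = -3/2 (H(D) = 7 + (½)*(-17) = 7 - 17/2 = -3/2)
E = 8451/21676259 (E = -8451/(665 + 2746*(-7894)) = -8451/(665 - 21676924) = -8451/(-21676259) = -8451*(-1/21676259) = 8451/21676259 ≈ 0.00038987)
G = -65045679/43352518 (G = -3/2 - 1*8451/21676259 = -3/2 - 8451/21676259 = -65045679/43352518 ≈ -1.5004)
-G = -1*(-65045679/43352518) = 65045679/43352518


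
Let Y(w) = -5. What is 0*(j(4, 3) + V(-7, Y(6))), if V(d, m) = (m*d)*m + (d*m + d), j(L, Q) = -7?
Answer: 0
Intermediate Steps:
V(d, m) = d + d*m + d*m**2 (V(d, m) = (d*m)*m + (d + d*m) = d*m**2 + (d + d*m) = d + d*m + d*m**2)
0*(j(4, 3) + V(-7, Y(6))) = 0*(-7 - 7*(1 - 5 + (-5)**2)) = 0*(-7 - 7*(1 - 5 + 25)) = 0*(-7 - 7*21) = 0*(-7 - 147) = 0*(-154) = 0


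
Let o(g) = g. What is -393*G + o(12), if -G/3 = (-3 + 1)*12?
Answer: -28284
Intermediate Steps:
G = 72 (G = -3*(-3 + 1)*12 = -(-6)*12 = -3*(-24) = 72)
-393*G + o(12) = -393*72 + 12 = -28296 + 12 = -28284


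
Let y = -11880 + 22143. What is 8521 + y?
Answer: 18784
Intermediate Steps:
y = 10263
8521 + y = 8521 + 10263 = 18784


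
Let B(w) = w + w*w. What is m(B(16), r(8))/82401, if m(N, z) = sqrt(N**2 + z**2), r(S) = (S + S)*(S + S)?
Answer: 16*sqrt(545)/82401 ≈ 0.0045330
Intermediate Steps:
r(S) = 4*S**2 (r(S) = (2*S)*(2*S) = 4*S**2)
B(w) = w + w**2
m(B(16), r(8))/82401 = sqrt((16*(1 + 16))**2 + (4*8**2)**2)/82401 = sqrt((16*17)**2 + (4*64)**2)*(1/82401) = sqrt(272**2 + 256**2)*(1/82401) = sqrt(73984 + 65536)*(1/82401) = sqrt(139520)*(1/82401) = (16*sqrt(545))*(1/82401) = 16*sqrt(545)/82401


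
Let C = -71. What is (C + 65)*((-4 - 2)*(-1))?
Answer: -36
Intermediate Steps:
(C + 65)*((-4 - 2)*(-1)) = (-71 + 65)*((-4 - 2)*(-1)) = -(-36)*(-1) = -6*6 = -36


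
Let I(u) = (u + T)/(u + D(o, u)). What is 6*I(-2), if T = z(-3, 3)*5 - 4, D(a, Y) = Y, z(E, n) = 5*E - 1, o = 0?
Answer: 129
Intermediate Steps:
z(E, n) = -1 + 5*E
T = -84 (T = (-1 + 5*(-3))*5 - 4 = (-1 - 15)*5 - 4 = -16*5 - 4 = -80 - 4 = -84)
I(u) = (-84 + u)/(2*u) (I(u) = (u - 84)/(u + u) = (-84 + u)/((2*u)) = (-84 + u)*(1/(2*u)) = (-84 + u)/(2*u))
6*I(-2) = 6*((½)*(-84 - 2)/(-2)) = 6*((½)*(-½)*(-86)) = 6*(43/2) = 129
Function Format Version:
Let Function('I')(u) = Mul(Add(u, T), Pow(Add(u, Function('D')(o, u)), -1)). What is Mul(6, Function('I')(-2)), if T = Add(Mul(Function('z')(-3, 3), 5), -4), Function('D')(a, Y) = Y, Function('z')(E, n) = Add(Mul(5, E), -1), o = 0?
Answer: 129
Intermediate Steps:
Function('z')(E, n) = Add(-1, Mul(5, E))
T = -84 (T = Add(Mul(Add(-1, Mul(5, -3)), 5), -4) = Add(Mul(Add(-1, -15), 5), -4) = Add(Mul(-16, 5), -4) = Add(-80, -4) = -84)
Function('I')(u) = Mul(Rational(1, 2), Pow(u, -1), Add(-84, u)) (Function('I')(u) = Mul(Add(u, -84), Pow(Add(u, u), -1)) = Mul(Add(-84, u), Pow(Mul(2, u), -1)) = Mul(Add(-84, u), Mul(Rational(1, 2), Pow(u, -1))) = Mul(Rational(1, 2), Pow(u, -1), Add(-84, u)))
Mul(6, Function('I')(-2)) = Mul(6, Mul(Rational(1, 2), Pow(-2, -1), Add(-84, -2))) = Mul(6, Mul(Rational(1, 2), Rational(-1, 2), -86)) = Mul(6, Rational(43, 2)) = 129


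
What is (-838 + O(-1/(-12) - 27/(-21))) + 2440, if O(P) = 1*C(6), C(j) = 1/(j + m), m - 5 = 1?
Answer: 19225/12 ≈ 1602.1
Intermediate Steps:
m = 6 (m = 5 + 1 = 6)
C(j) = 1/(6 + j) (C(j) = 1/(j + 6) = 1/(6 + j))
O(P) = 1/12 (O(P) = 1/(6 + 6) = 1/12)
(-838 + O(-1/(-12) - 27/(-21))) + 2440 = (-838 + 1/12) + 2440 = -10055/12 + 2440 = 19225/12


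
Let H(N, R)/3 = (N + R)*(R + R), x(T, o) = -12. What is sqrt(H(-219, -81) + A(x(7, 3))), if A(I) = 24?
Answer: 28*sqrt(186) ≈ 381.87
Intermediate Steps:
H(N, R) = 6*R*(N + R) (H(N, R) = 3*((N + R)*(R + R)) = 3*((N + R)*(2*R)) = 3*(2*R*(N + R)) = 6*R*(N + R))
sqrt(H(-219, -81) + A(x(7, 3))) = sqrt(6*(-81)*(-219 - 81) + 24) = sqrt(6*(-81)*(-300) + 24) = sqrt(145800 + 24) = sqrt(145824) = 28*sqrt(186)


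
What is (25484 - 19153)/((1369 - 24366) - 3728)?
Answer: -6331/26725 ≈ -0.23689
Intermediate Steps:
(25484 - 19153)/((1369 - 24366) - 3728) = 6331/(-22997 - 3728) = 6331/(-26725) = 6331*(-1/26725) = -6331/26725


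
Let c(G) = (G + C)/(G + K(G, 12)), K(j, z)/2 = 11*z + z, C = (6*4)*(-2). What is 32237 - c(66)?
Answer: 1901980/59 ≈ 32237.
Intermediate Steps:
C = -48 (C = 24*(-2) = -48)
K(j, z) = 24*z (K(j, z) = 2*(11*z + z) = 2*(12*z) = 24*z)
c(G) = (-48 + G)/(288 + G) (c(G) = (G - 48)/(G + 24*12) = (-48 + G)/(G + 288) = (-48 + G)/(288 + G))
32237 - c(66) = 32237 - (-48 + 66)/(288 + 66) = 32237 - 18/354 = 32237 - 1*3/59 = 32237 - 3/59 = 1901980/59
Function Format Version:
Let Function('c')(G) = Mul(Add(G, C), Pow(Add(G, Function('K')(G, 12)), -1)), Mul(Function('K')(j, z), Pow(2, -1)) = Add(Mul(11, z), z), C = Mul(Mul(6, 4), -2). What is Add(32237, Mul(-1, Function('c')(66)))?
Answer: Rational(1901980, 59) ≈ 32237.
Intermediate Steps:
C = -48 (C = Mul(24, -2) = -48)
Function('K')(j, z) = Mul(24, z) (Function('K')(j, z) = Mul(2, Add(Mul(11, z), z)) = Mul(2, Mul(12, z)) = Mul(24, z))
Function('c')(G) = Mul(Pow(Add(288, G), -1), Add(-48, G)) (Function('c')(G) = Mul(Add(G, -48), Pow(Add(G, Mul(24, 12)), -1)) = Mul(Add(-48, G), Pow(Add(G, 288), -1)) = Mul(Add(-48, G), Pow(Add(288, G), -1)) = Mul(Pow(Add(288, G), -1), Add(-48, G)))
Add(32237, Mul(-1, Function('c')(66))) = Add(32237, Mul(-1, Mul(Pow(Add(288, 66), -1), Add(-48, 66)))) = Add(32237, Mul(-1, Mul(Pow(354, -1), 18))) = Add(32237, Mul(-1, Mul(Rational(1, 354), 18))) = Add(32237, Mul(-1, Rational(3, 59))) = Add(32237, Rational(-3, 59)) = Rational(1901980, 59)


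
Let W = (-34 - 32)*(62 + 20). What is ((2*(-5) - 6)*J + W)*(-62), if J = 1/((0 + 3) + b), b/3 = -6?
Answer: 5032168/15 ≈ 3.3548e+5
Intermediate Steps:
b = -18 (b = 3*(-6) = -18)
J = -1/15 (J = 1/((0 + 3) - 18) = 1/(3 - 18) = 1/(-15) = -1/15 ≈ -0.066667)
W = -5412 (W = -66*82 = -5412)
((2*(-5) - 6)*J + W)*(-62) = ((2*(-5) - 6)*(-1/15) - 5412)*(-62) = ((-10 - 6)*(-1/15) - 5412)*(-62) = (-16*(-1/15) - 5412)*(-62) = (16/15 - 5412)*(-62) = -81164/15*(-62) = 5032168/15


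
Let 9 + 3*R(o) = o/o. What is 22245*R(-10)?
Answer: -59320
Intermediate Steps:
R(o) = -8/3 (R(o) = -3 + (o/o)/3 = -3 + (⅓)*1 = -3 + ⅓ = -8/3)
22245*R(-10) = 22245*(-8/3) = -59320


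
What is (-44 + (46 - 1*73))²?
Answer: 5041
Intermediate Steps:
(-44 + (46 - 1*73))² = (-44 + (46 - 73))² = (-44 - 27)² = (-71)² = 5041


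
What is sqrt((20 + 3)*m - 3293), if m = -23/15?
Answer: 2*I*sqrt(187215)/15 ≈ 57.691*I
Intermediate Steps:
m = -23/15 (m = -23*1/15 = -23/15 ≈ -1.5333)
sqrt((20 + 3)*m - 3293) = sqrt((20 + 3)*(-23/15) - 3293) = sqrt(23*(-23/15) - 3293) = sqrt(-529/15 - 3293) = sqrt(-49924/15) = 2*I*sqrt(187215)/15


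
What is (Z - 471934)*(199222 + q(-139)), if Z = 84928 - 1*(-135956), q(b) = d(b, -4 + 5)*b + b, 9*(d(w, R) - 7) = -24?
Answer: -149485714100/3 ≈ -4.9829e+10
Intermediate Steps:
d(w, R) = 13/3 (d(w, R) = 7 + (⅑)*(-24) = 7 - 8/3 = 13/3)
q(b) = 16*b/3 (q(b) = 13*b/3 + b = 16*b/3)
Z = 220884 (Z = 84928 + 135956 = 220884)
(Z - 471934)*(199222 + q(-139)) = (220884 - 471934)*(199222 + (16/3)*(-139)) = -251050*(199222 - 2224/3) = -251050*595442/3 = -149485714100/3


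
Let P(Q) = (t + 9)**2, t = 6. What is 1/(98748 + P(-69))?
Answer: 1/98973 ≈ 1.0104e-5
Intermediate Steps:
P(Q) = 225 (P(Q) = (6 + 9)**2 = 15**2 = 225)
1/(98748 + P(-69)) = 1/(98748 + 225) = 1/98973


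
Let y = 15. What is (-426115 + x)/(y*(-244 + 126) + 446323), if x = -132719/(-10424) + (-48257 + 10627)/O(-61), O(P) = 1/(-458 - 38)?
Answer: 190116849479/4634020472 ≈ 41.026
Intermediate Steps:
O(P) = -1/496 (O(P) = 1/(-496) = -1/496)
x = 194558672239/10424 (x = -132719/(-10424) + (-48257 + 10627)/(-1/496) = -132719*(-1/10424) - 37630*(-496) = 132719/10424 + 18664480 = 194558672239/10424 ≈ 1.8664e+7)
(-426115 + x)/(y*(-244 + 126) + 446323) = (-426115 + 194558672239/10424)/(15*(-244 + 126) + 446323) = 190116849479/(10424*(15*(-118) + 446323)) = 190116849479/(10424*(-1770 + 446323)) = (190116849479/10424)/444553 = (190116849479/10424)*(1/444553) = 190116849479/4634020472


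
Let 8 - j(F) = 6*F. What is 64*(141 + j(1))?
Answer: 9152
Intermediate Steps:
j(F) = 8 - 6*F
64*(141 + j(1)) = 64*(141 + (8 - 6*1)) = 64*(141 + (8 - 6)) = 64*(141 + 2) = 64*143 = 9152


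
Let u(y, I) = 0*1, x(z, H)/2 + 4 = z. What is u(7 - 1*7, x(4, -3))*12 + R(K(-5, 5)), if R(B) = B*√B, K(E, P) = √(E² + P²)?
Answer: 5*2^(¾)*√5 ≈ 18.803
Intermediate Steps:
x(z, H) = -8 + 2*z
u(y, I) = 0
R(B) = B^(3/2)
u(7 - 1*7, x(4, -3))*12 + R(K(-5, 5)) = 0*12 + (√((-5)² + 5²))^(3/2) = 0 + (√(25 + 25))^(3/2) = 0 + (√50)^(3/2) = 0 + (5*√2)^(3/2) = 0 + 5*2^(¾)*√5 = 5*2^(¾)*√5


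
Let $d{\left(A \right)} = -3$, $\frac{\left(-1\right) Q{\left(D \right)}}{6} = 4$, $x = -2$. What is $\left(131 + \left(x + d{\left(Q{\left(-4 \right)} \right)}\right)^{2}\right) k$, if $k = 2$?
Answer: $312$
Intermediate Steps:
$Q{\left(D \right)} = -24$ ($Q{\left(D \right)} = \left(-6\right) 4 = -24$)
$\left(131 + \left(x + d{\left(Q{\left(-4 \right)} \right)}\right)^{2}\right) k = \left(131 + \left(-2 - 3\right)^{2}\right) 2 = \left(131 + \left(-5\right)^{2}\right) 2 = \left(131 + 25\right) 2 = 156 \cdot 2 = 312$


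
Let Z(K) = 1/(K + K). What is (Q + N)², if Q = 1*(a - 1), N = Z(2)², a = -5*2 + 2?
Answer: 20449/256 ≈ 79.879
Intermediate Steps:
Z(K) = 1/(2*K)
a = -8 (a = -10 + 2 = -8)
N = 1/16 (N = ((½)/2)² = ((½)*(½))² = (¼)² = 1/16 ≈ 0.062500)
Q = -9 (Q = 1*(-8 - 1) = 1*(-9) = -9)
(Q + N)² = (-9 + 1/16)² = (-143/16)² = 20449/256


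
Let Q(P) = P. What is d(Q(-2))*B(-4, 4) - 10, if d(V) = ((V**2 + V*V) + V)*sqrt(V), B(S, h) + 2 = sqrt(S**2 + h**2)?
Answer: -10 + 48*I - 12*I*sqrt(2) ≈ -10.0 + 31.029*I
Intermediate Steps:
B(S, h) = -2 + sqrt(S**2 + h**2)
d(V) = sqrt(V)*(V + 2*V**2) (d(V) = ((V**2 + V**2) + V)*sqrt(V) = (2*V**2 + V)*sqrt(V) = (V + 2*V**2)*sqrt(V) = sqrt(V)*(V + 2*V**2))
d(Q(-2))*B(-4, 4) - 10 = ((-2)**(3/2)*(1 + 2*(-2)))*(-2 + sqrt((-4)**2 + 4**2)) - 10 = ((-2*I*sqrt(2))*(1 - 4))*(-2 + sqrt(16 + 16)) - 10 = (-2*I*sqrt(2)*(-3))*(-2 + sqrt(32)) - 10 = (6*I*sqrt(2))*(-2 + 4*sqrt(2)) - 10 = 6*I*sqrt(2)*(-2 + 4*sqrt(2)) - 10 = -10 + 6*I*sqrt(2)*(-2 + 4*sqrt(2))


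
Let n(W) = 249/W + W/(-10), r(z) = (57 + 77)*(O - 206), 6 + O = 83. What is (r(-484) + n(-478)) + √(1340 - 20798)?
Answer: -41200543/2390 + 3*I*√2162 ≈ -17239.0 + 139.49*I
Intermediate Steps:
O = 77 (O = -6 + 83 = 77)
r(z) = -17286 (r(z) = (57 + 77)*(77 - 206) = 134*(-129) = -17286)
n(W) = 249/W - W/10 (n(W) = 249/W + W*(-⅒) = 249/W - W/10)
(r(-484) + n(-478)) + √(1340 - 20798) = (-17286 + (249/(-478) - ⅒*(-478))) + √(1340 - 20798) = (-17286 + (249*(-1/478) + 239/5)) + √(-19458) = (-17286 + (-249/478 + 239/5)) + 3*I*√2162 = (-17286 + 112997/2390) + 3*I*√2162 = -41200543/2390 + 3*I*√2162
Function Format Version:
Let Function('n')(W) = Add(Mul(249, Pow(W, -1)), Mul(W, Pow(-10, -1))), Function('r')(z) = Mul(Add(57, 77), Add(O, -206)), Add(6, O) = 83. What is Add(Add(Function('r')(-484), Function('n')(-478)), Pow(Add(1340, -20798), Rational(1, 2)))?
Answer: Add(Rational(-41200543, 2390), Mul(3, I, Pow(2162, Rational(1, 2)))) ≈ Add(-17239., Mul(139.49, I))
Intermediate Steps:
O = 77 (O = Add(-6, 83) = 77)
Function('r')(z) = -17286 (Function('r')(z) = Mul(Add(57, 77), Add(77, -206)) = Mul(134, -129) = -17286)
Function('n')(W) = Add(Mul(249, Pow(W, -1)), Mul(Rational(-1, 10), W)) (Function('n')(W) = Add(Mul(249, Pow(W, -1)), Mul(W, Rational(-1, 10))) = Add(Mul(249, Pow(W, -1)), Mul(Rational(-1, 10), W)))
Add(Add(Function('r')(-484), Function('n')(-478)), Pow(Add(1340, -20798), Rational(1, 2))) = Add(Add(-17286, Add(Mul(249, Pow(-478, -1)), Mul(Rational(-1, 10), -478))), Pow(Add(1340, -20798), Rational(1, 2))) = Add(Add(-17286, Add(Mul(249, Rational(-1, 478)), Rational(239, 5))), Pow(-19458, Rational(1, 2))) = Add(Add(-17286, Add(Rational(-249, 478), Rational(239, 5))), Mul(3, I, Pow(2162, Rational(1, 2)))) = Add(Add(-17286, Rational(112997, 2390)), Mul(3, I, Pow(2162, Rational(1, 2)))) = Add(Rational(-41200543, 2390), Mul(3, I, Pow(2162, Rational(1, 2))))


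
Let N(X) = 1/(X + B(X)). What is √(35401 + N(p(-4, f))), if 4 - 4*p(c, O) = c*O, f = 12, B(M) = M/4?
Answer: √149569485/65 ≈ 188.15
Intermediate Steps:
B(M) = M/4 (B(M) = M*(¼) = M/4)
p(c, O) = 1 - O*c/4 (p(c, O) = 1 - c*O/4 = 1 - O*c/4)
N(X) = 4/(5*X) (N(X) = 1/(X + X/4) = 1/(5*X/4) = 4/(5*X))
√(35401 + N(p(-4, f))) = √(35401 + 4/(5*(1 - ¼*12*(-4)))) = √(35401 + 4/(5*(1 + 12))) = √(35401 + (⅘)/13) = √(35401 + (⅘)*(1/13)) = √(35401 + 4/65) = √(2301069/65) = √149569485/65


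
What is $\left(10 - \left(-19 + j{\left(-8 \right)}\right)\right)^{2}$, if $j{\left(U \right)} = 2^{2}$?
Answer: $625$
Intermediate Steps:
$j{\left(U \right)} = 4$
$\left(10 - \left(-19 + j{\left(-8 \right)}\right)\right)^{2} = \left(10 + \left(19 - 4\right)\right)^{2} = \left(10 + 15\right)^{2} = 25^{2} = 625$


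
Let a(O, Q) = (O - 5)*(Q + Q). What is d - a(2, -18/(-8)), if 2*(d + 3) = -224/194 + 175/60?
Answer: 26495/2328 ≈ 11.381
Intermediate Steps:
a(O, Q) = 2*Q*(-5 + O) (a(O, Q) = (-5 + O)*(2*Q) = 2*Q*(-5 + O))
d = -4933/2328 (d = -3 + (-224/194 + 175/60)/2 = -3 + (-224*1/194 + 175*(1/60))/2 = -3 + (-112/97 + 35/12)/2 = -3 + (½)*(2051/1164) = -3 + 2051/2328 = -4933/2328 ≈ -2.1190)
d - a(2, -18/(-8)) = -4933/2328 - 2*(-18/(-8))*(-5 + 2) = -4933/2328 - 2*(-18*(-⅛))*(-3) = -4933/2328 - 2*9*(-3)/4 = -4933/2328 - 1*(-27/2) = -4933/2328 + 27/2 = 26495/2328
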